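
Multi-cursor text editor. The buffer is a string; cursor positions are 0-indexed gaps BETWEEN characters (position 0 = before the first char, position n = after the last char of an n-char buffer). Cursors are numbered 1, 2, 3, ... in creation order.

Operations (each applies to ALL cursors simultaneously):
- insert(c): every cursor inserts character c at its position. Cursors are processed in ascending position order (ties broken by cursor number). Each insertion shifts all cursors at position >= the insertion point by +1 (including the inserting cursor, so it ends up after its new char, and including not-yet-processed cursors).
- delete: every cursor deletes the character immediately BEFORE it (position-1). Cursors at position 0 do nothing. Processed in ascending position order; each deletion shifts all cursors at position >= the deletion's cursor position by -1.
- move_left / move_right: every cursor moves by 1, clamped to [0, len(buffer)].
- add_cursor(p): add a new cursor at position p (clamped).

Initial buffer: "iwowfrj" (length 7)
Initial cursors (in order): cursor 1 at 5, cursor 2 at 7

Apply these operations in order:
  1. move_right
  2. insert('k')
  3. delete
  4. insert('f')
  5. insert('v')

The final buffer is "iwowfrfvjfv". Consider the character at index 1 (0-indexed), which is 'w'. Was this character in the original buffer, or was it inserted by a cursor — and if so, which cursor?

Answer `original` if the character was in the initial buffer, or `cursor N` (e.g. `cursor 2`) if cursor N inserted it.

Answer: original

Derivation:
After op 1 (move_right): buffer="iwowfrj" (len 7), cursors c1@6 c2@7, authorship .......
After op 2 (insert('k')): buffer="iwowfrkjk" (len 9), cursors c1@7 c2@9, authorship ......1.2
After op 3 (delete): buffer="iwowfrj" (len 7), cursors c1@6 c2@7, authorship .......
After op 4 (insert('f')): buffer="iwowfrfjf" (len 9), cursors c1@7 c2@9, authorship ......1.2
After op 5 (insert('v')): buffer="iwowfrfvjfv" (len 11), cursors c1@8 c2@11, authorship ......11.22
Authorship (.=original, N=cursor N): . . . . . . 1 1 . 2 2
Index 1: author = original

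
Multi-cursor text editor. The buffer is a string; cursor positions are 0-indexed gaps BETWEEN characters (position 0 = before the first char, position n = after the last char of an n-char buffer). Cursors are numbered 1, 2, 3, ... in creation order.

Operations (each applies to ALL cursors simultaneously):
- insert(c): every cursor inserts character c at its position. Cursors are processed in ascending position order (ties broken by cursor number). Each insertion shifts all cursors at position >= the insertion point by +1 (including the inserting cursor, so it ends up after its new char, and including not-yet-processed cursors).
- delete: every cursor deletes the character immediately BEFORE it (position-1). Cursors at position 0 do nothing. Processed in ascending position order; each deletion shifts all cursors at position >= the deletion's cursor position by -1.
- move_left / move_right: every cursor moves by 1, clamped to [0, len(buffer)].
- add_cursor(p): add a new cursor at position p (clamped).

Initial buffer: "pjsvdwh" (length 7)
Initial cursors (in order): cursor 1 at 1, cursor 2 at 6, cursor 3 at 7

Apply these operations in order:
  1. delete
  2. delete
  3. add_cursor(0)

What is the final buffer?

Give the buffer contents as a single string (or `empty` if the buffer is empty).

After op 1 (delete): buffer="jsvd" (len 4), cursors c1@0 c2@4 c3@4, authorship ....
After op 2 (delete): buffer="js" (len 2), cursors c1@0 c2@2 c3@2, authorship ..
After op 3 (add_cursor(0)): buffer="js" (len 2), cursors c1@0 c4@0 c2@2 c3@2, authorship ..

Answer: js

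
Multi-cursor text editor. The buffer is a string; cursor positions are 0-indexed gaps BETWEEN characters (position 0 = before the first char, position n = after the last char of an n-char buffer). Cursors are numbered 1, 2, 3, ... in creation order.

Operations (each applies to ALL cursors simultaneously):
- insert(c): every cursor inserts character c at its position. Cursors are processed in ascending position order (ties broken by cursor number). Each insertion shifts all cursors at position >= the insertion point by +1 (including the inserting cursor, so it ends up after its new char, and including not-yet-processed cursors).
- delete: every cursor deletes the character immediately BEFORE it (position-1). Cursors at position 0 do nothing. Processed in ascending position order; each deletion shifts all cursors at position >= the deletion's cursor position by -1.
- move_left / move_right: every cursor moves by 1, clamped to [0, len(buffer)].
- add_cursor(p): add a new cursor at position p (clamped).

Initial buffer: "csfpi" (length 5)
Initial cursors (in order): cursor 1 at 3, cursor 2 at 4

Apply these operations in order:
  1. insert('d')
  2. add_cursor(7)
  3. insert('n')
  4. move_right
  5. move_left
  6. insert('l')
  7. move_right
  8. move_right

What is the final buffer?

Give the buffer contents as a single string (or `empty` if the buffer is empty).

Answer: csfdnlpdnliln

Derivation:
After op 1 (insert('d')): buffer="csfdpdi" (len 7), cursors c1@4 c2@6, authorship ...1.2.
After op 2 (add_cursor(7)): buffer="csfdpdi" (len 7), cursors c1@4 c2@6 c3@7, authorship ...1.2.
After op 3 (insert('n')): buffer="csfdnpdnin" (len 10), cursors c1@5 c2@8 c3@10, authorship ...11.22.3
After op 4 (move_right): buffer="csfdnpdnin" (len 10), cursors c1@6 c2@9 c3@10, authorship ...11.22.3
After op 5 (move_left): buffer="csfdnpdnin" (len 10), cursors c1@5 c2@8 c3@9, authorship ...11.22.3
After op 6 (insert('l')): buffer="csfdnlpdnliln" (len 13), cursors c1@6 c2@10 c3@12, authorship ...111.222.33
After op 7 (move_right): buffer="csfdnlpdnliln" (len 13), cursors c1@7 c2@11 c3@13, authorship ...111.222.33
After op 8 (move_right): buffer="csfdnlpdnliln" (len 13), cursors c1@8 c2@12 c3@13, authorship ...111.222.33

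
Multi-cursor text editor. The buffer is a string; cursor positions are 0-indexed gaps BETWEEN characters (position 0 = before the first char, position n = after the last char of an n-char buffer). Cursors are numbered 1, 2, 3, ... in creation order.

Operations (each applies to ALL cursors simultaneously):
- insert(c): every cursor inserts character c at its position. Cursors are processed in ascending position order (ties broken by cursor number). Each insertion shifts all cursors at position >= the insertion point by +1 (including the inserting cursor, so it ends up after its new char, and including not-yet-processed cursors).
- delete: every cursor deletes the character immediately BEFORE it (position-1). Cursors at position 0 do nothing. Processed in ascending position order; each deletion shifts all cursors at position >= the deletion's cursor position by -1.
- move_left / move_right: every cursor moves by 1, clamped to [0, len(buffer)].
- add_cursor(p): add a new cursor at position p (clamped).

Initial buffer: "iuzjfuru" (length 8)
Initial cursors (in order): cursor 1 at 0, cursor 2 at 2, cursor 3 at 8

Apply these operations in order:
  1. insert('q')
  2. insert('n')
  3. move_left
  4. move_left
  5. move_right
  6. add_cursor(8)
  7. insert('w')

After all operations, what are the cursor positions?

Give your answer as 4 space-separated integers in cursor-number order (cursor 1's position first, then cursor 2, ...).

After op 1 (insert('q')): buffer="qiuqzjfuruq" (len 11), cursors c1@1 c2@4 c3@11, authorship 1..2......3
After op 2 (insert('n')): buffer="qniuqnzjfuruqn" (len 14), cursors c1@2 c2@6 c3@14, authorship 11..22......33
After op 3 (move_left): buffer="qniuqnzjfuruqn" (len 14), cursors c1@1 c2@5 c3@13, authorship 11..22......33
After op 4 (move_left): buffer="qniuqnzjfuruqn" (len 14), cursors c1@0 c2@4 c3@12, authorship 11..22......33
After op 5 (move_right): buffer="qniuqnzjfuruqn" (len 14), cursors c1@1 c2@5 c3@13, authorship 11..22......33
After op 6 (add_cursor(8)): buffer="qniuqnzjfuruqn" (len 14), cursors c1@1 c2@5 c4@8 c3@13, authorship 11..22......33
After op 7 (insert('w')): buffer="qwniuqwnzjwfuruqwn" (len 18), cursors c1@2 c2@7 c4@11 c3@17, authorship 111..222..4....333

Answer: 2 7 17 11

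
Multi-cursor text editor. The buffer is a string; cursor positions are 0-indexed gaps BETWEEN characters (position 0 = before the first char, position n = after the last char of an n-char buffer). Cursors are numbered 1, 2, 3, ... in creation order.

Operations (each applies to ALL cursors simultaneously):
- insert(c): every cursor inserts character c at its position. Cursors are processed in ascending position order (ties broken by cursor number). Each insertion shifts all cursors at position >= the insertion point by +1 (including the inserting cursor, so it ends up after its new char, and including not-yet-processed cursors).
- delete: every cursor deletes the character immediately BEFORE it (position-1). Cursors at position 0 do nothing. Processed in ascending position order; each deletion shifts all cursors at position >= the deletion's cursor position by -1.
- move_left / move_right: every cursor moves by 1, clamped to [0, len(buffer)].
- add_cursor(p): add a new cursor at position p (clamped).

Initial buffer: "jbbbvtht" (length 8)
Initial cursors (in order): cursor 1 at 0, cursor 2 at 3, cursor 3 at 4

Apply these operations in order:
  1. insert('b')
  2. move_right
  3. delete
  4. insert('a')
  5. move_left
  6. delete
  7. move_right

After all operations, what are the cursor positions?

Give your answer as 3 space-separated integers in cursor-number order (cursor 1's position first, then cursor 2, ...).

Answer: 1 4 5

Derivation:
After op 1 (insert('b')): buffer="bjbbbbbvtht" (len 11), cursors c1@1 c2@5 c3@7, authorship 1...2.3....
After op 2 (move_right): buffer="bjbbbbbvtht" (len 11), cursors c1@2 c2@6 c3@8, authorship 1...2.3....
After op 3 (delete): buffer="bbbbbtht" (len 8), cursors c1@1 c2@4 c3@5, authorship 1..23...
After op 4 (insert('a')): buffer="babbbabatht" (len 11), cursors c1@2 c2@6 c3@8, authorship 11..2233...
After op 5 (move_left): buffer="babbbabatht" (len 11), cursors c1@1 c2@5 c3@7, authorship 11..2233...
After op 6 (delete): buffer="abbaatht" (len 8), cursors c1@0 c2@3 c3@4, authorship 1..23...
After op 7 (move_right): buffer="abbaatht" (len 8), cursors c1@1 c2@4 c3@5, authorship 1..23...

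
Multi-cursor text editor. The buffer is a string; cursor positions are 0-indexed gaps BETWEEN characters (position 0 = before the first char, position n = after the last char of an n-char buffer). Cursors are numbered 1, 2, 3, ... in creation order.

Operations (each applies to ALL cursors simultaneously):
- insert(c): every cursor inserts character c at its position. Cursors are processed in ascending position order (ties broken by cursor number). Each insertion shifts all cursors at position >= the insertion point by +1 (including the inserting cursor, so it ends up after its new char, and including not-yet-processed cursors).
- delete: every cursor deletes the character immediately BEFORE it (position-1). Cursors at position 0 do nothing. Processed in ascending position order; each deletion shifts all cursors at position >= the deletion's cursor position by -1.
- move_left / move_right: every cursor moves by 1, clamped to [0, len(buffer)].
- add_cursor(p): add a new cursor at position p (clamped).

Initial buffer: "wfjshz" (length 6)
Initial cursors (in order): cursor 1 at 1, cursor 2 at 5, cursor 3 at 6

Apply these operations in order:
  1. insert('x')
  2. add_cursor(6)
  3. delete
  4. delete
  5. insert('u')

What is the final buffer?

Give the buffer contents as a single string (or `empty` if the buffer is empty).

Answer: ufuuu

Derivation:
After op 1 (insert('x')): buffer="wxfjshxzx" (len 9), cursors c1@2 c2@7 c3@9, authorship .1....2.3
After op 2 (add_cursor(6)): buffer="wxfjshxzx" (len 9), cursors c1@2 c4@6 c2@7 c3@9, authorship .1....2.3
After op 3 (delete): buffer="wfjsz" (len 5), cursors c1@1 c2@4 c4@4 c3@5, authorship .....
After op 4 (delete): buffer="f" (len 1), cursors c1@0 c2@1 c3@1 c4@1, authorship .
After op 5 (insert('u')): buffer="ufuuu" (len 5), cursors c1@1 c2@5 c3@5 c4@5, authorship 1.234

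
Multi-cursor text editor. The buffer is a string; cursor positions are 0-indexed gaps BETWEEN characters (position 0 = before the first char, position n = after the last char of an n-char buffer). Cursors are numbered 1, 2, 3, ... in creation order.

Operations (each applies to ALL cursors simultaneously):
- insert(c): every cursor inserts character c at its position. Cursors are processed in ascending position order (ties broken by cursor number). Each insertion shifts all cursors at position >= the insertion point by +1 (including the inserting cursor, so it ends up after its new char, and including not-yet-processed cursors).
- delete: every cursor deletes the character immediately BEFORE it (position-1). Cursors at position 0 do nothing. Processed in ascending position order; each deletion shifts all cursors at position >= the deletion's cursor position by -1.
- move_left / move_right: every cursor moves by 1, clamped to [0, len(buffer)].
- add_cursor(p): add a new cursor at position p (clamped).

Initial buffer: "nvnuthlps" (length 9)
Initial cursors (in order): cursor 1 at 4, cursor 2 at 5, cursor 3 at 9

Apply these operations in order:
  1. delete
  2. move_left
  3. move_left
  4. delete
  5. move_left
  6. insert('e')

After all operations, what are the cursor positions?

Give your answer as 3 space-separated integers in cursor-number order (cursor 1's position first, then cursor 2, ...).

After op 1 (delete): buffer="nvnhlp" (len 6), cursors c1@3 c2@3 c3@6, authorship ......
After op 2 (move_left): buffer="nvnhlp" (len 6), cursors c1@2 c2@2 c3@5, authorship ......
After op 3 (move_left): buffer="nvnhlp" (len 6), cursors c1@1 c2@1 c3@4, authorship ......
After op 4 (delete): buffer="vnlp" (len 4), cursors c1@0 c2@0 c3@2, authorship ....
After op 5 (move_left): buffer="vnlp" (len 4), cursors c1@0 c2@0 c3@1, authorship ....
After op 6 (insert('e')): buffer="eevenlp" (len 7), cursors c1@2 c2@2 c3@4, authorship 12.3...

Answer: 2 2 4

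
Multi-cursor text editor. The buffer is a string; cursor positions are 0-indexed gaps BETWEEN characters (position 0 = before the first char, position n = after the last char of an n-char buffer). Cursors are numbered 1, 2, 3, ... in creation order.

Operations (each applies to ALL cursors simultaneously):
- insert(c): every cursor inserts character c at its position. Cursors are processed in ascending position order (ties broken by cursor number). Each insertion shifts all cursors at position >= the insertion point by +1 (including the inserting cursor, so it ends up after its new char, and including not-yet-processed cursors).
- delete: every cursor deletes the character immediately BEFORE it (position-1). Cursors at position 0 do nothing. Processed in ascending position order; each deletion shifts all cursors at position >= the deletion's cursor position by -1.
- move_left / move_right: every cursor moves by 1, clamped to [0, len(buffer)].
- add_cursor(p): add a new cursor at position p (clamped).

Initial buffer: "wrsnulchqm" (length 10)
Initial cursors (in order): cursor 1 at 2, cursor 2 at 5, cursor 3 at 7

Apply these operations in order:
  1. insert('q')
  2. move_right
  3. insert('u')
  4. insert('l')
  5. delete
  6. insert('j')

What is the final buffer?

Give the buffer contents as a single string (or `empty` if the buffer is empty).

After op 1 (insert('q')): buffer="wrqsnuqlcqhqm" (len 13), cursors c1@3 c2@7 c3@10, authorship ..1...2..3...
After op 2 (move_right): buffer="wrqsnuqlcqhqm" (len 13), cursors c1@4 c2@8 c3@11, authorship ..1...2..3...
After op 3 (insert('u')): buffer="wrqsunuqlucqhuqm" (len 16), cursors c1@5 c2@10 c3@14, authorship ..1.1..2.2.3.3..
After op 4 (insert('l')): buffer="wrqsulnuqlulcqhulqm" (len 19), cursors c1@6 c2@12 c3@17, authorship ..1.11..2.22.3.33..
After op 5 (delete): buffer="wrqsunuqlucqhuqm" (len 16), cursors c1@5 c2@10 c3@14, authorship ..1.1..2.2.3.3..
After op 6 (insert('j')): buffer="wrqsujnuqlujcqhujqm" (len 19), cursors c1@6 c2@12 c3@17, authorship ..1.11..2.22.3.33..

Answer: wrqsujnuqlujcqhujqm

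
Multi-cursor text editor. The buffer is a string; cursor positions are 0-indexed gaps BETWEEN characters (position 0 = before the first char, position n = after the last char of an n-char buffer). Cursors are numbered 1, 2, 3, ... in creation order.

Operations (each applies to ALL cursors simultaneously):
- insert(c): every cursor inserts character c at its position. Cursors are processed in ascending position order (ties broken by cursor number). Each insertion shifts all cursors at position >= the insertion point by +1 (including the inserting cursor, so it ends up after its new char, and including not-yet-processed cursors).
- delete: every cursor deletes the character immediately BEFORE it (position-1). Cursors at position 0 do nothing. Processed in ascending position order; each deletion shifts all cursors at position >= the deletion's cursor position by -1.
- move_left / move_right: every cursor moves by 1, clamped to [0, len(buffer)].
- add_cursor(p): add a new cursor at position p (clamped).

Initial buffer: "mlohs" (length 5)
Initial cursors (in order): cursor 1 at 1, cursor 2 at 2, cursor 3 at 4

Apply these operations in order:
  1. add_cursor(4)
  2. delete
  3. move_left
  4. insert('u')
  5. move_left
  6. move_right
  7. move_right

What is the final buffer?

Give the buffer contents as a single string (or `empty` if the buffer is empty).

Answer: uuuus

Derivation:
After op 1 (add_cursor(4)): buffer="mlohs" (len 5), cursors c1@1 c2@2 c3@4 c4@4, authorship .....
After op 2 (delete): buffer="s" (len 1), cursors c1@0 c2@0 c3@0 c4@0, authorship .
After op 3 (move_left): buffer="s" (len 1), cursors c1@0 c2@0 c3@0 c4@0, authorship .
After op 4 (insert('u')): buffer="uuuus" (len 5), cursors c1@4 c2@4 c3@4 c4@4, authorship 1234.
After op 5 (move_left): buffer="uuuus" (len 5), cursors c1@3 c2@3 c3@3 c4@3, authorship 1234.
After op 6 (move_right): buffer="uuuus" (len 5), cursors c1@4 c2@4 c3@4 c4@4, authorship 1234.
After op 7 (move_right): buffer="uuuus" (len 5), cursors c1@5 c2@5 c3@5 c4@5, authorship 1234.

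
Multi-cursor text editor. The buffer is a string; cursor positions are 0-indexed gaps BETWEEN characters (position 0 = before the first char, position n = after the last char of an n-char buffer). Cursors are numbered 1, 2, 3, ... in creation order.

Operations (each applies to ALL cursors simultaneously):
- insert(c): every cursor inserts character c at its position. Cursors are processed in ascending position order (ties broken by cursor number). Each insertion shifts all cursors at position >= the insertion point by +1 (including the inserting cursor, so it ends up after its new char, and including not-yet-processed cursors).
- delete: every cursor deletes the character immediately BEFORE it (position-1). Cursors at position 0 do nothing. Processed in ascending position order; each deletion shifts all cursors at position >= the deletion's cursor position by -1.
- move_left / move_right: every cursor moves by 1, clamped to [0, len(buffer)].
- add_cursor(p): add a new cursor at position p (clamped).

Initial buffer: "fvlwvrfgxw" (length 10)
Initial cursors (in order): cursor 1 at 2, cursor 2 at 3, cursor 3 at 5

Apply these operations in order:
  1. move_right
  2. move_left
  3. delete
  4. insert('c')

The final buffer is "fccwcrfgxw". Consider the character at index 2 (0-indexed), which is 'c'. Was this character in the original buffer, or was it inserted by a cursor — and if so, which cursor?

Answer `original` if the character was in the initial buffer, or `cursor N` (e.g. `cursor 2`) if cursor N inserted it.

After op 1 (move_right): buffer="fvlwvrfgxw" (len 10), cursors c1@3 c2@4 c3@6, authorship ..........
After op 2 (move_left): buffer="fvlwvrfgxw" (len 10), cursors c1@2 c2@3 c3@5, authorship ..........
After op 3 (delete): buffer="fwrfgxw" (len 7), cursors c1@1 c2@1 c3@2, authorship .......
After op 4 (insert('c')): buffer="fccwcrfgxw" (len 10), cursors c1@3 c2@3 c3@5, authorship .12.3.....
Authorship (.=original, N=cursor N): . 1 2 . 3 . . . . .
Index 2: author = 2

Answer: cursor 2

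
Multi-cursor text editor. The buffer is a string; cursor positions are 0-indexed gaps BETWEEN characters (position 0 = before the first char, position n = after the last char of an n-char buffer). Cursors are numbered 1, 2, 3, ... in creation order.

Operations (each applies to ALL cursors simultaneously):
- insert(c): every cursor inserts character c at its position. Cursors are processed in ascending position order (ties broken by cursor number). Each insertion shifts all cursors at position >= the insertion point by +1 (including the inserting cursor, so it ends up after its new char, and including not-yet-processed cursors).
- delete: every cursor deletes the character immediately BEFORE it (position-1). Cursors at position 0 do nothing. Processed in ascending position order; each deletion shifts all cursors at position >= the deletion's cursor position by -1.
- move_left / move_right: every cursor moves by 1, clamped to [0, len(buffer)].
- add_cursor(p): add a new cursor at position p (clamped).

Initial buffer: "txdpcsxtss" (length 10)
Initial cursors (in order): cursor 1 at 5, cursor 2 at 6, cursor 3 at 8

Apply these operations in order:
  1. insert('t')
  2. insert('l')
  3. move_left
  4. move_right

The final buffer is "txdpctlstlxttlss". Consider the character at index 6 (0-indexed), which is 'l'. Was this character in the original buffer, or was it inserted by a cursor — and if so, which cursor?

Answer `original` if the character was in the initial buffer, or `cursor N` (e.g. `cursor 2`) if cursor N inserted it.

Answer: cursor 1

Derivation:
After op 1 (insert('t')): buffer="txdpctstxttss" (len 13), cursors c1@6 c2@8 c3@11, authorship .....1.2..3..
After op 2 (insert('l')): buffer="txdpctlstlxttlss" (len 16), cursors c1@7 c2@10 c3@14, authorship .....11.22..33..
After op 3 (move_left): buffer="txdpctlstlxttlss" (len 16), cursors c1@6 c2@9 c3@13, authorship .....11.22..33..
After op 4 (move_right): buffer="txdpctlstlxttlss" (len 16), cursors c1@7 c2@10 c3@14, authorship .....11.22..33..
Authorship (.=original, N=cursor N): . . . . . 1 1 . 2 2 . . 3 3 . .
Index 6: author = 1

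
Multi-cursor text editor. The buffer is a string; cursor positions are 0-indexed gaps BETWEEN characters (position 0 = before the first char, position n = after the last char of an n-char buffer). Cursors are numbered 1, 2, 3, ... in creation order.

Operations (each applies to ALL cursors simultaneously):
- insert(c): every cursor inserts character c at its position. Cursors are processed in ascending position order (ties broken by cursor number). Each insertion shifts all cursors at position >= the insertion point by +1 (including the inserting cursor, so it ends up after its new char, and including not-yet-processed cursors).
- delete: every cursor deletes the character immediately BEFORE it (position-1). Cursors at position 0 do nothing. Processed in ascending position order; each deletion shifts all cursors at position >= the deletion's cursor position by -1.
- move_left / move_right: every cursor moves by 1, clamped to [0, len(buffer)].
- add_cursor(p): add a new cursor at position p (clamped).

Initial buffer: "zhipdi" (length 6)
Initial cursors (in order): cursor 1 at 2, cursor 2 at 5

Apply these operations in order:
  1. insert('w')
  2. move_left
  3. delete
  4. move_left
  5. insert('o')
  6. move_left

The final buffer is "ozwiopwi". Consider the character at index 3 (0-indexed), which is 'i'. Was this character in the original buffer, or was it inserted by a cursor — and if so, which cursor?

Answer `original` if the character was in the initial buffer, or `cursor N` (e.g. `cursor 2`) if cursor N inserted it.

Answer: original

Derivation:
After op 1 (insert('w')): buffer="zhwipdwi" (len 8), cursors c1@3 c2@7, authorship ..1...2.
After op 2 (move_left): buffer="zhwipdwi" (len 8), cursors c1@2 c2@6, authorship ..1...2.
After op 3 (delete): buffer="zwipwi" (len 6), cursors c1@1 c2@4, authorship .1..2.
After op 4 (move_left): buffer="zwipwi" (len 6), cursors c1@0 c2@3, authorship .1..2.
After op 5 (insert('o')): buffer="ozwiopwi" (len 8), cursors c1@1 c2@5, authorship 1.1.2.2.
After op 6 (move_left): buffer="ozwiopwi" (len 8), cursors c1@0 c2@4, authorship 1.1.2.2.
Authorship (.=original, N=cursor N): 1 . 1 . 2 . 2 .
Index 3: author = original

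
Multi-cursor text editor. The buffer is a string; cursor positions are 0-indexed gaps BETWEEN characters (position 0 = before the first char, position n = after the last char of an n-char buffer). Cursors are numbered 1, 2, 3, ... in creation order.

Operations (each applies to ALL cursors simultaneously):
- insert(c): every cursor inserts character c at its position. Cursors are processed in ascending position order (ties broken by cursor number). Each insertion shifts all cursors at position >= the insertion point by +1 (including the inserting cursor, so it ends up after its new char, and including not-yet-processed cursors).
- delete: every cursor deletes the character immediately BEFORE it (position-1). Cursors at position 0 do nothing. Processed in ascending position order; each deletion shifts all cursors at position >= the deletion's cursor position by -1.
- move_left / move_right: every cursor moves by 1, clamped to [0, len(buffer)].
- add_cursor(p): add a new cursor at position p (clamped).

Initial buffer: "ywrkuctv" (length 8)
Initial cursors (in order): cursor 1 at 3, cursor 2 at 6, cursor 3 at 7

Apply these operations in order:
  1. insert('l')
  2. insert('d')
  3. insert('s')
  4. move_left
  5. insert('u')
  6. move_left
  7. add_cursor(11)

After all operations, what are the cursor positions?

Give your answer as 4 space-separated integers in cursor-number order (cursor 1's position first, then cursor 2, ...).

After op 1 (insert('l')): buffer="ywrlkucltlv" (len 11), cursors c1@4 c2@8 c3@10, authorship ...1...2.3.
After op 2 (insert('d')): buffer="ywrldkucldtldv" (len 14), cursors c1@5 c2@10 c3@13, authorship ...11...22.33.
After op 3 (insert('s')): buffer="ywrldskucldstldsv" (len 17), cursors c1@6 c2@12 c3@16, authorship ...111...222.333.
After op 4 (move_left): buffer="ywrldskucldstldsv" (len 17), cursors c1@5 c2@11 c3@15, authorship ...111...222.333.
After op 5 (insert('u')): buffer="ywrlduskucldustldusv" (len 20), cursors c1@6 c2@13 c3@18, authorship ...1111...2222.3333.
After op 6 (move_left): buffer="ywrlduskucldustldusv" (len 20), cursors c1@5 c2@12 c3@17, authorship ...1111...2222.3333.
After op 7 (add_cursor(11)): buffer="ywrlduskucldustldusv" (len 20), cursors c1@5 c4@11 c2@12 c3@17, authorship ...1111...2222.3333.

Answer: 5 12 17 11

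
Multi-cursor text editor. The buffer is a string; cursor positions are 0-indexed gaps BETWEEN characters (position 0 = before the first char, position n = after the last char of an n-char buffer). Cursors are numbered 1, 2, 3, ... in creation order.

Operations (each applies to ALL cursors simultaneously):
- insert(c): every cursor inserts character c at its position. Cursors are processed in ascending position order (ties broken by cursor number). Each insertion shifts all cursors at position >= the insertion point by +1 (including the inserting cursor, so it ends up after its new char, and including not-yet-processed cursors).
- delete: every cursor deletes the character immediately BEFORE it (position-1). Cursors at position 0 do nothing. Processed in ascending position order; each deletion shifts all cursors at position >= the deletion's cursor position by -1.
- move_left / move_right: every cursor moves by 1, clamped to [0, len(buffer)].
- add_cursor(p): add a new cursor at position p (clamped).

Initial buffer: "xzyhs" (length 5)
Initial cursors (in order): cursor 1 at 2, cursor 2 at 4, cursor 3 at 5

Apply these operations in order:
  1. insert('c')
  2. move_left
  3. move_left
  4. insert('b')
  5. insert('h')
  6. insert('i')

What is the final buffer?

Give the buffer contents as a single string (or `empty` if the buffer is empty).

Answer: xbhizcybhihcbhisc

Derivation:
After op 1 (insert('c')): buffer="xzcyhcsc" (len 8), cursors c1@3 c2@6 c3@8, authorship ..1..2.3
After op 2 (move_left): buffer="xzcyhcsc" (len 8), cursors c1@2 c2@5 c3@7, authorship ..1..2.3
After op 3 (move_left): buffer="xzcyhcsc" (len 8), cursors c1@1 c2@4 c3@6, authorship ..1..2.3
After op 4 (insert('b')): buffer="xbzcybhcbsc" (len 11), cursors c1@2 c2@6 c3@9, authorship .1.1.2.23.3
After op 5 (insert('h')): buffer="xbhzcybhhcbhsc" (len 14), cursors c1@3 c2@8 c3@12, authorship .11.1.22.233.3
After op 6 (insert('i')): buffer="xbhizcybhihcbhisc" (len 17), cursors c1@4 c2@10 c3@15, authorship .111.1.222.2333.3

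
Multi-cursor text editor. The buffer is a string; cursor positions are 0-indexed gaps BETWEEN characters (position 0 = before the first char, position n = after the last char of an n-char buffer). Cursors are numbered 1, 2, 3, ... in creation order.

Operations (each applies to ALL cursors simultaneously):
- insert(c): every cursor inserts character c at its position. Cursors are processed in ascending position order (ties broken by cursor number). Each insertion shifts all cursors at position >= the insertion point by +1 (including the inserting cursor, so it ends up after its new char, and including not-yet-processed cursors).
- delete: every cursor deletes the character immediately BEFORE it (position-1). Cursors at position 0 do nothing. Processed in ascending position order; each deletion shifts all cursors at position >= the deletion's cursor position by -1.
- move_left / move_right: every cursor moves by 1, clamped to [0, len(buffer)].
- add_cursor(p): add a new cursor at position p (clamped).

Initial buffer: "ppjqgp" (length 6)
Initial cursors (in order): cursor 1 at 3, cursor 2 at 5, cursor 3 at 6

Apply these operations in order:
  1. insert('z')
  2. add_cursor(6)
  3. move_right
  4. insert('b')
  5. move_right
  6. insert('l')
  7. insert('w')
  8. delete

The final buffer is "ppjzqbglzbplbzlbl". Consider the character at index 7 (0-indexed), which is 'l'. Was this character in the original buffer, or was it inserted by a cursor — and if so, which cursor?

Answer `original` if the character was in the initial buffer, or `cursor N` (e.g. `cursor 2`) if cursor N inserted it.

After op 1 (insert('z')): buffer="ppjzqgzpz" (len 9), cursors c1@4 c2@7 c3@9, authorship ...1..2.3
After op 2 (add_cursor(6)): buffer="ppjzqgzpz" (len 9), cursors c1@4 c4@6 c2@7 c3@9, authorship ...1..2.3
After op 3 (move_right): buffer="ppjzqgzpz" (len 9), cursors c1@5 c4@7 c2@8 c3@9, authorship ...1..2.3
After op 4 (insert('b')): buffer="ppjzqbgzbpbzb" (len 13), cursors c1@6 c4@9 c2@11 c3@13, authorship ...1.1.24.233
After op 5 (move_right): buffer="ppjzqbgzbpbzb" (len 13), cursors c1@7 c4@10 c2@12 c3@13, authorship ...1.1.24.233
After op 6 (insert('l')): buffer="ppjzqbglzbplbzlbl" (len 17), cursors c1@8 c4@12 c2@15 c3@17, authorship ...1.1.124.423233
After op 7 (insert('w')): buffer="ppjzqbglwzbplwbzlwblw" (len 21), cursors c1@9 c4@14 c2@18 c3@21, authorship ...1.1.1124.442322333
After op 8 (delete): buffer="ppjzqbglzbplbzlbl" (len 17), cursors c1@8 c4@12 c2@15 c3@17, authorship ...1.1.124.423233
Authorship (.=original, N=cursor N): . . . 1 . 1 . 1 2 4 . 4 2 3 2 3 3
Index 7: author = 1

Answer: cursor 1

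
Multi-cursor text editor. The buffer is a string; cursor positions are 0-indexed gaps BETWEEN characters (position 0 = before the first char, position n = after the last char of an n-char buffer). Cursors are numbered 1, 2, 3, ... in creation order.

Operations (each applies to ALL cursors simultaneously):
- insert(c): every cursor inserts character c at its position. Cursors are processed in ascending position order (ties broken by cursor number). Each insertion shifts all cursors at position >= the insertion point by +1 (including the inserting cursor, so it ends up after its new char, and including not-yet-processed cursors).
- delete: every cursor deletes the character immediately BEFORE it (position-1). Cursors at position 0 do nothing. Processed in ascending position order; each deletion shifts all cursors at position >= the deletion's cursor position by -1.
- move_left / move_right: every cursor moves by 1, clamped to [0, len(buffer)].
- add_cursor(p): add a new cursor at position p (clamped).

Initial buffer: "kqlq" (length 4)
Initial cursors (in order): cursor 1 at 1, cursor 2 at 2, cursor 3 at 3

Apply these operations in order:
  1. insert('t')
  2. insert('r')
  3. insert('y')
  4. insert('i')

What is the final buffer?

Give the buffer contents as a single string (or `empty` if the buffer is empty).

Answer: ktryiqtryiltryiq

Derivation:
After op 1 (insert('t')): buffer="ktqtltq" (len 7), cursors c1@2 c2@4 c3@6, authorship .1.2.3.
After op 2 (insert('r')): buffer="ktrqtrltrq" (len 10), cursors c1@3 c2@6 c3@9, authorship .11.22.33.
After op 3 (insert('y')): buffer="ktryqtryltryq" (len 13), cursors c1@4 c2@8 c3@12, authorship .111.222.333.
After op 4 (insert('i')): buffer="ktryiqtryiltryiq" (len 16), cursors c1@5 c2@10 c3@15, authorship .1111.2222.3333.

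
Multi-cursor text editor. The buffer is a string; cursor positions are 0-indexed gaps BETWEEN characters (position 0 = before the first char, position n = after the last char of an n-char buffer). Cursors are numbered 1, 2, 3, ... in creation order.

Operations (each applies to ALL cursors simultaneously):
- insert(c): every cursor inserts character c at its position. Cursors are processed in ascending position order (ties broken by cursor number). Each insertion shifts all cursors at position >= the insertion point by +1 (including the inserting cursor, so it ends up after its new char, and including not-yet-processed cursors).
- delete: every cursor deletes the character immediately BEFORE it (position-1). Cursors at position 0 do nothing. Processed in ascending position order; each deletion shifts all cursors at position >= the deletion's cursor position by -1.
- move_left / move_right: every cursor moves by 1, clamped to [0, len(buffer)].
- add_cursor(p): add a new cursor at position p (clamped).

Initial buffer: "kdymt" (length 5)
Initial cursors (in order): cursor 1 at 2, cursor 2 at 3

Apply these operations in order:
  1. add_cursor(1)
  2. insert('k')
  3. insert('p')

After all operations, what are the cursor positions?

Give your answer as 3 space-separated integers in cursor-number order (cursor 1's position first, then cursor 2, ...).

Answer: 6 9 3

Derivation:
After op 1 (add_cursor(1)): buffer="kdymt" (len 5), cursors c3@1 c1@2 c2@3, authorship .....
After op 2 (insert('k')): buffer="kkdkykmt" (len 8), cursors c3@2 c1@4 c2@6, authorship .3.1.2..
After op 3 (insert('p')): buffer="kkpdkpykpmt" (len 11), cursors c3@3 c1@6 c2@9, authorship .33.11.22..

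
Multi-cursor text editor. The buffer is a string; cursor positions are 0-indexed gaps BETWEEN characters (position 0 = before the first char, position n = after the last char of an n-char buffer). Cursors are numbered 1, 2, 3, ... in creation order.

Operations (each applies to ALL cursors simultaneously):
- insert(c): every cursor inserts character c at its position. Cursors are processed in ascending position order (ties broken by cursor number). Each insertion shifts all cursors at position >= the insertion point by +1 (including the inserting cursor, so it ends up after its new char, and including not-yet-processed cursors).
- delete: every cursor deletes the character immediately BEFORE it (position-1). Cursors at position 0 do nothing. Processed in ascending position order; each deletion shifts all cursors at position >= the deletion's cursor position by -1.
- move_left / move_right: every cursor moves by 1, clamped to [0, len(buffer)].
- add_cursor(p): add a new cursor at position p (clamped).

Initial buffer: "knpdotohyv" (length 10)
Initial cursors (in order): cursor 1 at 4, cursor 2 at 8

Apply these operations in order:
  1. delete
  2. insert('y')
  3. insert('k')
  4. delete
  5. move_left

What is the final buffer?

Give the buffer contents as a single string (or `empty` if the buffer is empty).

Answer: knpyotoyyv

Derivation:
After op 1 (delete): buffer="knpotoyv" (len 8), cursors c1@3 c2@6, authorship ........
After op 2 (insert('y')): buffer="knpyotoyyv" (len 10), cursors c1@4 c2@8, authorship ...1...2..
After op 3 (insert('k')): buffer="knpykotoykyv" (len 12), cursors c1@5 c2@10, authorship ...11...22..
After op 4 (delete): buffer="knpyotoyyv" (len 10), cursors c1@4 c2@8, authorship ...1...2..
After op 5 (move_left): buffer="knpyotoyyv" (len 10), cursors c1@3 c2@7, authorship ...1...2..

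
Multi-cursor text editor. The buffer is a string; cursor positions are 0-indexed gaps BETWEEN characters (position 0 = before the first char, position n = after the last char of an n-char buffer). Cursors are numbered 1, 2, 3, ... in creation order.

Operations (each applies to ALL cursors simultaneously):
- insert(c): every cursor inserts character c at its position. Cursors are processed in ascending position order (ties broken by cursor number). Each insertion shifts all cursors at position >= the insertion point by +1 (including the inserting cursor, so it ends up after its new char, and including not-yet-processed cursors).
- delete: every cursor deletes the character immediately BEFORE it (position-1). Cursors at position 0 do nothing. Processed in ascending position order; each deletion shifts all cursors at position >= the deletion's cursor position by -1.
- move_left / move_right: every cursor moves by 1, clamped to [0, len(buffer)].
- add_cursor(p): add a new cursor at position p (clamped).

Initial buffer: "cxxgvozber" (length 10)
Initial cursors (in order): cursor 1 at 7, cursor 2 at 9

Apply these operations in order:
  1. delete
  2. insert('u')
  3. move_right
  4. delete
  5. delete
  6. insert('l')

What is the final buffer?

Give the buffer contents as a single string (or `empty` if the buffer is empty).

Answer: cxxgvoll

Derivation:
After op 1 (delete): buffer="cxxgvobr" (len 8), cursors c1@6 c2@7, authorship ........
After op 2 (insert('u')): buffer="cxxgvoubur" (len 10), cursors c1@7 c2@9, authorship ......1.2.
After op 3 (move_right): buffer="cxxgvoubur" (len 10), cursors c1@8 c2@10, authorship ......1.2.
After op 4 (delete): buffer="cxxgvouu" (len 8), cursors c1@7 c2@8, authorship ......12
After op 5 (delete): buffer="cxxgvo" (len 6), cursors c1@6 c2@6, authorship ......
After op 6 (insert('l')): buffer="cxxgvoll" (len 8), cursors c1@8 c2@8, authorship ......12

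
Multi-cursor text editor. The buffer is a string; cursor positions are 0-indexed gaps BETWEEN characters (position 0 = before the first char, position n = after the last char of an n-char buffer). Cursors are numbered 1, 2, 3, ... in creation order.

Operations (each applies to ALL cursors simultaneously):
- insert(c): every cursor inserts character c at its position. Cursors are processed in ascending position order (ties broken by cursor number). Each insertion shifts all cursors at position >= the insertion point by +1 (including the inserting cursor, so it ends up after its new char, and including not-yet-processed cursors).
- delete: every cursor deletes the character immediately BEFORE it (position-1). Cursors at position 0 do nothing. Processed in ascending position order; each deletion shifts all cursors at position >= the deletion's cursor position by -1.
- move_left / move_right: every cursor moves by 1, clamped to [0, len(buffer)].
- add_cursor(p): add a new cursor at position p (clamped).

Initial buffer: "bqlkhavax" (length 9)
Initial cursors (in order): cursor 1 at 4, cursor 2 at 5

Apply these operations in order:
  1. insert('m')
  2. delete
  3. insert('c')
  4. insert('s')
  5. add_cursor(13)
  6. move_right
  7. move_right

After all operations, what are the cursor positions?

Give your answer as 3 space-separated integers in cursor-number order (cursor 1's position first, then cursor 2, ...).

After op 1 (insert('m')): buffer="bqlkmhmavax" (len 11), cursors c1@5 c2@7, authorship ....1.2....
After op 2 (delete): buffer="bqlkhavax" (len 9), cursors c1@4 c2@5, authorship .........
After op 3 (insert('c')): buffer="bqlkchcavax" (len 11), cursors c1@5 c2@7, authorship ....1.2....
After op 4 (insert('s')): buffer="bqlkcshcsavax" (len 13), cursors c1@6 c2@9, authorship ....11.22....
After op 5 (add_cursor(13)): buffer="bqlkcshcsavax" (len 13), cursors c1@6 c2@9 c3@13, authorship ....11.22....
After op 6 (move_right): buffer="bqlkcshcsavax" (len 13), cursors c1@7 c2@10 c3@13, authorship ....11.22....
After op 7 (move_right): buffer="bqlkcshcsavax" (len 13), cursors c1@8 c2@11 c3@13, authorship ....11.22....

Answer: 8 11 13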